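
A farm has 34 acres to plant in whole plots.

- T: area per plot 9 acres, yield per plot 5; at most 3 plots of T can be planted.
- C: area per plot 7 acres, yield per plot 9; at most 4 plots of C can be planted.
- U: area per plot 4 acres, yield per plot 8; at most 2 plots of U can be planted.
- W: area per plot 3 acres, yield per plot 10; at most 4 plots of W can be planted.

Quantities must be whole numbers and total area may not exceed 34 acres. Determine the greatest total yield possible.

74

2×C, 2×U, and 4×W: area 34 ≤ 34, yield 2·9 + 2·8 + 4·10 = 74.
3×C and 4×W: area 33 ≤ 34, yield 3·9 + 4·10 = 67.
Best is 74.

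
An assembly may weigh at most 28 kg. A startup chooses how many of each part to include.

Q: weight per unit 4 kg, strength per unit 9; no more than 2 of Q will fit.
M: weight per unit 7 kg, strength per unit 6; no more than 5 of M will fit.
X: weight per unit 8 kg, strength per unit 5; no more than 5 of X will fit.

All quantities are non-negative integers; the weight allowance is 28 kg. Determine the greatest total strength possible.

2×Q, 1×M, and 1×X: weight 23 ≤ 28, strength 2·9 + 1·6 + 1·5 = 29.
2×Q and 2×M: weight 22 ≤ 28, strength 2·9 + 2·6 = 30.
Best is 30.

30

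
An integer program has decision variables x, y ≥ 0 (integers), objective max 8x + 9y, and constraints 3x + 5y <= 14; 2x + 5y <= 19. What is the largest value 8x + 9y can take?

33

Relaxing integrality, the LP optimum is 37.33 at (x,y) = (4.67, 0), which is not an integer point.
(x,y)=(3,1): 3·3+5·1=14≤14, 2·3+5·1=11≤19, objective 33.
(x,y)=(4,0): 3·4+5·0=12≤14, 2·4+5·0=8≤19, objective 32.
The best lattice point is (3,1), giving 33.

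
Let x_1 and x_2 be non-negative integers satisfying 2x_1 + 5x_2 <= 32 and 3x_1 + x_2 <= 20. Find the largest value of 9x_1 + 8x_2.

77

Relaxing integrality, the LP optimum is 81.54 at (x_1,x_2) = (5.23, 4.31), which is not an integer point.
(x_1,x_2)=(5,4): 2·5+5·4=30≤32, 3·5+1·4=19≤20, objective 77.
(x_1,x_2)=(5,3): 2·5+5·3=25≤32, 3·5+1·3=18≤20, objective 69.
(x_1,x_2)=(4,4): 2·4+5·4=28≤32, 3·4+1·4=16≤20, objective 68.
(x_1,x_2)=(4,3): 2·4+5·3=23≤32, 3·4+1·3=15≤20, objective 60.
The best lattice point is (5,4), giving 77.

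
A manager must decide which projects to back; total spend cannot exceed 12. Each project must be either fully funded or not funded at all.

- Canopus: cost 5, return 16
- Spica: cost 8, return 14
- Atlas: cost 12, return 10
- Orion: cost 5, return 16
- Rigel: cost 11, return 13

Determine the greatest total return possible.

32

This is an integer program with binary decision variables.
Allowing fractional choices, the relaxed optimum would be about 35.5, but projects are indivisible.
Canopus + Orion: cost 5 + 5 = 10 ≤ 12, return 16 + 16 = 32.
Canopus: cost 5 ≤ 12, return 16.
Best is Canopus and Orion with total return 32.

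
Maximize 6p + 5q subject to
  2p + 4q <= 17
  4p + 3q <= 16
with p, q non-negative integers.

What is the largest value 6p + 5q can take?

24

Relaxing integrality, the LP optimum is 25.80 at (p,q) = (1.3, 3.6), which is not an integer point.
(p,q)=(4,0) is feasible, giving 24.
(p,q)=(3,1) is feasible, giving 23.
(p,q)=(2,2) is feasible, giving 22.
(p,q)=(1,3) is feasible, giving 21.
The best lattice point is (4,0), giving 24.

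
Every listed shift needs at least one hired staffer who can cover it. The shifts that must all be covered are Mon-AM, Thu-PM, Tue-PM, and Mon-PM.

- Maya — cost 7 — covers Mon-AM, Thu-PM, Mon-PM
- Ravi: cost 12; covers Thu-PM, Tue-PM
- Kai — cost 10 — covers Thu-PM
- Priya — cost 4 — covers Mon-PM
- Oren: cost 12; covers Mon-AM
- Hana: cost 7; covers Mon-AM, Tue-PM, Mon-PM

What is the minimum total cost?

Choose Maya and Hana: together they cover Mon-AM, Thu-PM, Tue-PM, Mon-PM — every shift.
Total cost: 7 + 7 = 14.
No cover costs less than 14.

14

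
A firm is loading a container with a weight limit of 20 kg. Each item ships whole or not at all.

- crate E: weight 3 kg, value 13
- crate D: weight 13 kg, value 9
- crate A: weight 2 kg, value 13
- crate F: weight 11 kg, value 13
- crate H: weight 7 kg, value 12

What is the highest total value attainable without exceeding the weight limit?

Allowing fractional choices, the relaxed optimum would be about 47.5, but items are indivisible.
crate E + crate A + crate F: weight 3 + 2 + 11 = 16 ≤ 20, value 13 + 13 + 13 = 39.
crate A + crate F + crate H: weight 2 + 11 + 7 = 20 ≤ 20, value 13 + 13 + 12 = 38.
crate E + crate A + crate H: weight 3 + 2 + 7 = 12 ≤ 20, value 13 + 13 + 12 = 38.
Best is crate E, crate A, and crate F with total value 39.

39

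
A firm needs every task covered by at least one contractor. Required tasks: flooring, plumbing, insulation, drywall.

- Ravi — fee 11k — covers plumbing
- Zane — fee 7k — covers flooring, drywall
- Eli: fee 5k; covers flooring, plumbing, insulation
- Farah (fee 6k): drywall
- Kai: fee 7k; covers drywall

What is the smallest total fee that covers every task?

This is a weighted set-cover instance.
Choose Eli and Farah: together they cover flooring, plumbing, insulation, drywall — every task.
Total fee: 5 + 6 = 11.

11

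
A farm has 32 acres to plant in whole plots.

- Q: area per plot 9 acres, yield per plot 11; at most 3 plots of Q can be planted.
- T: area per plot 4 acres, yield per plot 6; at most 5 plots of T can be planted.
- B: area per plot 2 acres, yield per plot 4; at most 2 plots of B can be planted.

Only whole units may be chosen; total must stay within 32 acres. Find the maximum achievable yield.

2×Q, 3×T, and 1×B: area 32 ≤ 32, yield 2·11 + 3·6 + 1·4 = 44.
1×Q, 5×T, and 1×B: area 31 ≤ 32, yield 1·11 + 5·6 + 1·4 = 45.
Best is 45.

45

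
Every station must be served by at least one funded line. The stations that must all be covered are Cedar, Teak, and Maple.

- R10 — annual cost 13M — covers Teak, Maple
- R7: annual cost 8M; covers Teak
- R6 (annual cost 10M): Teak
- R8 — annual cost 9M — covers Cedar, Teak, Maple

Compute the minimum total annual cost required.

9

R8 alone covers Cedar, Teak, Maple — every station.
Total annual cost: 9.
No cover costs less than 9.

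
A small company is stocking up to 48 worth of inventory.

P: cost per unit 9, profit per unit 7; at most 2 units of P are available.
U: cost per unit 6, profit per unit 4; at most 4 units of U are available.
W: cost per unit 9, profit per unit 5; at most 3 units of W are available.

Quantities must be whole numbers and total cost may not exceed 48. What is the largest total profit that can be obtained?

This is a bounded integer knapsack.
P has the best ratio (7/9); taking only P gives at most 2×7 = 14 (stopped by the supply cap of 2).
Mixing does better — 2×P, 2×U, and 2×W: cost 48 ≤ 48, profit 2·7 + 2·4 + 2·5 = 32.

32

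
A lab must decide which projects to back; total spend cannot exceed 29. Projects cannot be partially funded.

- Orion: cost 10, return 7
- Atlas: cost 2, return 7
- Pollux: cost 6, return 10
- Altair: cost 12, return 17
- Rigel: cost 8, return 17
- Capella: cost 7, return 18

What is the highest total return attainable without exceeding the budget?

Allowing fractional choices, the relaxed optimum would be about 60.5, but projects are indivisible.
Atlas + Pollux + Rigel + Capella: cost 2 + 6 + 8 + 7 = 23 ≤ 29, return 7 + 10 + 17 + 18 = 52.
Atlas + Altair + Rigel + Capella: cost 2 + 12 + 8 + 7 = 29 ≤ 29, return 7 + 17 + 17 + 18 = 59.
Best is Atlas, Altair, Rigel, and Capella with total return 59.

59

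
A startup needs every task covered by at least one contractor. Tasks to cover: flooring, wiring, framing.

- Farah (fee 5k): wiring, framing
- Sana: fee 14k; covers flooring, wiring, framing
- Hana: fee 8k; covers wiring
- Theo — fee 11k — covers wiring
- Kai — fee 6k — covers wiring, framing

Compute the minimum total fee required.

14

The greedy cost-per-new-task heuristic would pick Farah and Sana for 19, but a cheaper cover exists.
Sana alone covers flooring, wiring, framing — every task.
Total fee: 14.
No cover costs less than 14.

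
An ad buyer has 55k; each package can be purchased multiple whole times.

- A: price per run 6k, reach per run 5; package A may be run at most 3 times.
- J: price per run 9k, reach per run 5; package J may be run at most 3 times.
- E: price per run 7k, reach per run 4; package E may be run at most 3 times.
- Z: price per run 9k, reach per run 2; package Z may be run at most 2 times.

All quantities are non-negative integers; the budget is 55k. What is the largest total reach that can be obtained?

2×A, 3×J, and 2×E: price 53 ≤ 55, reach 2·5 + 3·5 + 2·4 = 33.
3×A, 3×J, and 1×E: price 52 ≤ 55, reach 3·5 + 3·5 + 1·4 = 34.
Best is 34.

34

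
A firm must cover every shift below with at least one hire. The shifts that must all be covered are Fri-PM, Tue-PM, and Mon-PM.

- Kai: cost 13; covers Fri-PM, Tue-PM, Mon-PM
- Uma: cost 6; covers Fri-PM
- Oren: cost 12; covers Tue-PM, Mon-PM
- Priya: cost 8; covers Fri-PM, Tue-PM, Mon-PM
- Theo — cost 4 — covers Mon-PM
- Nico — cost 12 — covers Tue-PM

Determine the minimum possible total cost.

Priya alone covers Fri-PM, Tue-PM, Mon-PM — every shift.
Total cost: 8.
No cover costs less than 8.

8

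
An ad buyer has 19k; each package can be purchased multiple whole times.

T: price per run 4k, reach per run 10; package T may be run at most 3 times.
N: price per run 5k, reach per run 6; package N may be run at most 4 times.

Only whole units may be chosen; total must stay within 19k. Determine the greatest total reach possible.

36

This is a bounded integer knapsack.
2×T and 2×N: price 18 ≤ 19, reach 2·10 + 2·6 = 32.
3×T and 1×N: price 17 ≤ 19, reach 3·10 + 1·6 = 36.
Best is 36.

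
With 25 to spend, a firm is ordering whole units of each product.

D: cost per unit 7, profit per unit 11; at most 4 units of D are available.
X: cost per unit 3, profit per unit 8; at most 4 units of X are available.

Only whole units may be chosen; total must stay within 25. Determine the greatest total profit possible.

46

Take 2×D and 3×X: cost 23 ≤ 25, profit 2·11 + 3·8 = 46.
No other integer combination yields more.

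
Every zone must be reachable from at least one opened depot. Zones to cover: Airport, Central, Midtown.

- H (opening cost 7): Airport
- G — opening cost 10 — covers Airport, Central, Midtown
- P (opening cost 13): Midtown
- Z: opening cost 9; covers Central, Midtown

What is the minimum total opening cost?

10

G alone covers Airport, Central, Midtown — every zone.
Total opening cost: 10.
No cover costs less than 10.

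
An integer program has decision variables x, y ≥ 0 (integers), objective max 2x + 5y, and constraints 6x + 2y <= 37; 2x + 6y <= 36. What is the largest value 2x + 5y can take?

31

(x,y)=(3,5) is feasible, giving 31.
(x,y)=(2,5) is feasible, giving 29.
(x,y)=(4,4) is feasible, giving 28.
Maximum is 31 at (x,y)=(3,5).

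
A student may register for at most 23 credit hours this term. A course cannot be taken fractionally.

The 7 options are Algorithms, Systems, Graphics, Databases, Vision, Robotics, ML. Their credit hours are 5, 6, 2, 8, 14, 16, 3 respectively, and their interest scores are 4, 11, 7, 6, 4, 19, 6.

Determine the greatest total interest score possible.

32

Systems + Robotics: credit hours 6 + 16 = 22 ≤ 23, interest score 11 + 19 = 30.
Systems + Graphics + Databases + ML: credit hours 6 + 2 + 8 + 3 = 19 ≤ 23, interest score 11 + 7 + 6 + 6 = 30.
Graphics + Robotics + ML: credit hours 2 + 16 + 3 = 21 ≤ 23, interest score 7 + 19 + 6 = 32.
Best is Graphics, Robotics, and ML with total interest score 32.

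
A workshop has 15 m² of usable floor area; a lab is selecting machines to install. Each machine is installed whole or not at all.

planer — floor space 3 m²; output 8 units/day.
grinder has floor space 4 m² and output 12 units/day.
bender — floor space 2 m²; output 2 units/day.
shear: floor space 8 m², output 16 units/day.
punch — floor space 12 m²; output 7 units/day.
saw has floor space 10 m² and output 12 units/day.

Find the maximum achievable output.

grinder + bender + shear: floor space 4 + 2 + 8 = 14 ≤ 15, output 12 + 2 + 16 = 30.
grinder + shear: floor space 4 + 8 = 12 ≤ 15, output 12 + 16 = 28.
planer + grinder + shear: floor space 3 + 4 + 8 = 15 ≤ 15, output 8 + 12 + 16 = 36.
Best is planer, grinder, and shear with total output 36.

36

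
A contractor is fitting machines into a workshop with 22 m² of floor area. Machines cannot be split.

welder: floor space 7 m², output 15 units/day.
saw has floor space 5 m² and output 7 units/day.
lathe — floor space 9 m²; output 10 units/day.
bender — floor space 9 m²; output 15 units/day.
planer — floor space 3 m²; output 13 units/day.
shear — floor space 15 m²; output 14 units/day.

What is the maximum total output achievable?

43

Treat it as a binary knapsack problem.
Allowing fractional choices, the relaxed optimum would be about 47.2, but machines are indivisible.
welder + bender + planer: floor space 7 + 9 + 3 = 19 ≤ 22, output 15 + 15 + 13 = 43.
welder + lathe + planer: floor space 7 + 9 + 3 = 19 ≤ 22, output 15 + 10 + 13 = 38.
lathe + bender + planer: floor space 9 + 9 + 3 = 21 ≤ 22, output 10 + 15 + 13 = 38.
Best is welder, bender, and planer with total output 43.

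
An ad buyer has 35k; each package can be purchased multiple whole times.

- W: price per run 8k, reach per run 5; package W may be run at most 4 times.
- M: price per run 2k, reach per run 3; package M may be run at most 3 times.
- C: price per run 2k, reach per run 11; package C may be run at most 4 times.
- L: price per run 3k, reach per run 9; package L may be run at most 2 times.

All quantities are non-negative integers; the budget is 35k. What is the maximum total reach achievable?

78

This is a bounded integer knapsack.
2×W, 2×M, 4×C, and 2×L: price 34 ≤ 35, reach 2·5 + 2·3 + 4·11 + 2·9 = 78.
1×W, 3×M, 4×C, and 2×L: price 28 ≤ 35, reach 1·5 + 3·3 + 4·11 + 2·9 = 76.
Best is 78.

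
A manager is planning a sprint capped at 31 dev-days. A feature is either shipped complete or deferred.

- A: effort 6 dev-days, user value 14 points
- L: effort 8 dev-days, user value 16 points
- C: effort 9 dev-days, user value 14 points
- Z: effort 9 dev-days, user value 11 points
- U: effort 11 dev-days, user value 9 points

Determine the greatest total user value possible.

44

Allowing fractional choices, the relaxed optimum would be about 53.8, but features are indivisible.
A + L + Z: effort 6 + 8 + 9 = 23 ≤ 31, user value 14 + 16 + 11 = 41.
A + L + C: effort 6 + 8 + 9 = 23 ≤ 31, user value 14 + 16 + 14 = 44.
L + C + Z: effort 8 + 9 + 9 = 26 ≤ 31, user value 16 + 14 + 11 = 41.
Best is A, L, and C with total user value 44.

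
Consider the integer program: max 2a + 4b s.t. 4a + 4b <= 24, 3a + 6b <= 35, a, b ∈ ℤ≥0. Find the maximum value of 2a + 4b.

22

(a,b)=(1,5) is feasible, giving 22.
(a,b)=(2,4) is feasible, giving 20.
(a,b)=(0,5) is feasible, giving 20.
The best lattice point is (1,5), giving 22.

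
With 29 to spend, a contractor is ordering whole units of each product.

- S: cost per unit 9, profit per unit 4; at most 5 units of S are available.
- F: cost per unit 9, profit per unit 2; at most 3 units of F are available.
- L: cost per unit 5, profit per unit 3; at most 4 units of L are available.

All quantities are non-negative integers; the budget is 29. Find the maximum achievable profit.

L has the best ratio (3/5); taking only L gives at most 4×3 = 12 (stopped by the supply cap of 4).
Mixing does better — 1×S and 4×L: cost 29 ≤ 29, profit 1·4 + 4·3 = 16.

16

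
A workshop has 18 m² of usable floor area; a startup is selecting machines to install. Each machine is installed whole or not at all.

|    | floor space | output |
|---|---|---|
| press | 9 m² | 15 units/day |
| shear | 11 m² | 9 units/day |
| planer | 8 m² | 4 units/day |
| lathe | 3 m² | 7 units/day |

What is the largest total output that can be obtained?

This is a 0-1 knapsack instance.
Allowing fractional choices, the relaxed optimum would be about 26.9, but machines are indivisible.
press + planer: floor space 9 + 8 = 17 ≤ 18, output 15 + 4 = 19.
press + lathe: floor space 9 + 3 = 12 ≤ 18, output 15 + 7 = 22.
shear + lathe: floor space 11 + 3 = 14 ≤ 18, output 9 + 7 = 16.
Best is press and lathe with total output 22.

22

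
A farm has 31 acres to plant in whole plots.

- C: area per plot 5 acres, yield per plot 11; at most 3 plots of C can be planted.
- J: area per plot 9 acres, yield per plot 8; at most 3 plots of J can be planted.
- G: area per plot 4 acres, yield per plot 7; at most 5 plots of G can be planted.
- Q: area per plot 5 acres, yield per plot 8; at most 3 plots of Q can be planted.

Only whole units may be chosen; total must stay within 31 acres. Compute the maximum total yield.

This is a bounded integer knapsack.
C has the best ratio (11/5); taking only C gives at most 3×11 = 33 (stopped by the supply cap of 3).
Mixing does better — 3×C and 4×G: area 31 ≤ 31, yield 3·11 + 4·7 = 61.

61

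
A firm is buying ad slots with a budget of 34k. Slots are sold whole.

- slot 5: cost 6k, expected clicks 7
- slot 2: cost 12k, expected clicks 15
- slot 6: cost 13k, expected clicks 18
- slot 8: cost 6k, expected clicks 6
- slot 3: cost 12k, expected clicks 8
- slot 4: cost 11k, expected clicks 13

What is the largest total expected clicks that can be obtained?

Take slot 5, slot 2, and slot 6: cost 6 + 12 + 13 = 31 ≤ 34, expected clicks 7 + 15 + 18 = 40.
No other feasible combination does better.

40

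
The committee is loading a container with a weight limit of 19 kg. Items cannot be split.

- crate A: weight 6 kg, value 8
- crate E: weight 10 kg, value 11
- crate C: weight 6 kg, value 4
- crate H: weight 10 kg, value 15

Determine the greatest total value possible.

Allowing fractional choices, the relaxed optimum would be about 26.3, but items are indivisible.
crate C + crate H: weight 6 + 10 = 16 ≤ 19, value 4 + 15 = 19.
crate A + crate E: weight 6 + 10 = 16 ≤ 19, value 8 + 11 = 19.
crate A + crate H: weight 6 + 10 = 16 ≤ 19, value 8 + 15 = 23.
Best is crate A and crate H with total value 23.

23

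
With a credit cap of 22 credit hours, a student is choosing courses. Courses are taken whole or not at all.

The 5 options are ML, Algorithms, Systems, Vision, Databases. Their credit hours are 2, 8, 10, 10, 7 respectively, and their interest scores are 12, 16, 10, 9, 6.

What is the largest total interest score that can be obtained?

Take ML, Algorithms, and Systems: credit hours 2 + 8 + 10 = 20 ≤ 22, interest score 12 + 16 + 10 = 38.
No other feasible combination does better.

38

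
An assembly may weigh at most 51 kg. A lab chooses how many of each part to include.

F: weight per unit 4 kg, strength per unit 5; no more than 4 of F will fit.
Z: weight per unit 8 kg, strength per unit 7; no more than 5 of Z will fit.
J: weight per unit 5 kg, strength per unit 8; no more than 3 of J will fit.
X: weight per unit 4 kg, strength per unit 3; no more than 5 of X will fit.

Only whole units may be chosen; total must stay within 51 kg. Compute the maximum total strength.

61

4×F, 2×Z, 3×J, and 1×X: weight 51 ≤ 51, strength 4·5 + 2·7 + 3·8 + 1·3 = 61.
3×F, 3×Z, and 3×J: weight 51 ≤ 51, strength 3·5 + 3·7 + 3·8 = 60.
Best is 61.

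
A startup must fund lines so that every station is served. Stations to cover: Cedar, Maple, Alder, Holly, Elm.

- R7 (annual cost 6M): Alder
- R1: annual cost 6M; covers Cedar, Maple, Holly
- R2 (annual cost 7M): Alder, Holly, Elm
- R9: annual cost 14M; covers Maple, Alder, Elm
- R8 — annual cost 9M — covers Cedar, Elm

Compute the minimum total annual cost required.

13

This is a weighted set-cover instance.
Choose R1 and R2: together they cover Cedar, Maple, Alder, Holly, Elm — every station.
Total annual cost: 6 + 7 = 13.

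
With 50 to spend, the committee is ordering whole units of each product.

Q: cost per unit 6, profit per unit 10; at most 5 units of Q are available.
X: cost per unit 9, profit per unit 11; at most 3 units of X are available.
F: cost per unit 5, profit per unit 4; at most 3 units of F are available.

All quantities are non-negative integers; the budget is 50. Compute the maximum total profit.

5×Q and 2×X: cost 48 ≤ 50, profit 5·10 + 2·11 = 72.
5×Q, 1×X, and 2×F: cost 49 ≤ 50, profit 5·10 + 1·11 + 2·4 = 69.
Best is 72.

72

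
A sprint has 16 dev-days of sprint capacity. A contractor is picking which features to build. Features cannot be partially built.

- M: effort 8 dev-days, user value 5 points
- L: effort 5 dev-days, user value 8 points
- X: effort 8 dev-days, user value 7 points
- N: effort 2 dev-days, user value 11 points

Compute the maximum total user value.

Treat it as a binary knapsack problem.
Take L, X, and N: effort 5 + 8 + 2 = 15 ≤ 16, user value 8 + 7 + 11 = 26.
No other feasible combination does better.

26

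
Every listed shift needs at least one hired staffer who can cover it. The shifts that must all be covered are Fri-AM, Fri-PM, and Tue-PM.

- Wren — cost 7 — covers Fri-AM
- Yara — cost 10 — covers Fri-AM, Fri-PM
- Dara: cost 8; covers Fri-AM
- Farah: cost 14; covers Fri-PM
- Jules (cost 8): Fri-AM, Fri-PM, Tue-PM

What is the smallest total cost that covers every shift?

This is an integer covering problem.
Jules alone covers Fri-AM, Fri-PM, Tue-PM — every shift.
Total cost: 8.

8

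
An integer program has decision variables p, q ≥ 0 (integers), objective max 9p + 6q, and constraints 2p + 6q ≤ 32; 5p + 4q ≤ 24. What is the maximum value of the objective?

42

Relaxing integrality, the LP optimum is 43.20 at (p,q) = (4.8, 0), which is not an integer point.
(p,q)=(4,1): 2·4+6·1=14≤32, 5·4+4·1=24≤24, objective 42.
(p,q)=(3,2): 2·3+6·2=18≤32, 5·3+4·2=23≤24, objective 39.
(p,q)=(4,0): 2·4+6·0=8≤32, 5·4+4·0=20≤24, objective 36.
No feasible integer point exceeds 42.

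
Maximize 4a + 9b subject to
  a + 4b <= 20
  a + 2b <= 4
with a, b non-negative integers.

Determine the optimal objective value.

(a,b)=(0,2) is feasible, giving 18.
(a,b)=(1,1) is feasible, giving 13.
No feasible integer point exceeds 18.

18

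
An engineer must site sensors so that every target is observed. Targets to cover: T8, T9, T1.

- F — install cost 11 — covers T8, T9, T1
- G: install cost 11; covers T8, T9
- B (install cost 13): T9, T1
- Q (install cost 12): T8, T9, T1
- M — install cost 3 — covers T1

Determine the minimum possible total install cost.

The greedy cost-per-new-target heuristic would pick M and F for 14, but a cheaper cover exists.
F alone covers T8, T9, T1 — every target.
Total install cost: 11.
No cover costs less than 11.

11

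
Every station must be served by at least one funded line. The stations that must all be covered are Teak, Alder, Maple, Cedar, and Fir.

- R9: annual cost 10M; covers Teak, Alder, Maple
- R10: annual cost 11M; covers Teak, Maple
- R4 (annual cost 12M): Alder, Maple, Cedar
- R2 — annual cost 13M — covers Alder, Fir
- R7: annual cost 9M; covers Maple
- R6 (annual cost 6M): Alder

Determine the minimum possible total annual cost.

Choose R9, R4, and R2: together they cover Teak, Alder, Maple, Cedar, Fir — every station.
Total annual cost: 10 + 12 + 13 = 35.
No cover costs less than 35.

35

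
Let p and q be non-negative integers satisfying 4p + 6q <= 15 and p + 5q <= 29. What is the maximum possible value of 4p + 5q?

(p,q)=(2,1): 4·2+6·1=14≤15, 1·2+5·1=7≤29, objective 13.
(p,q)=(3,0): 4·3+6·0=12≤15, 1·3+5·0=3≤29, objective 12.
(p,q)=(1,1): 4·1+6·1=10≤15, 1·1+5·1=6≤29, objective 9.
(p,q)=(2,0): 4·2+6·0=8≤15, 1·2+5·0=2≤29, objective 8.
The best lattice point is (2,1), giving 13.

13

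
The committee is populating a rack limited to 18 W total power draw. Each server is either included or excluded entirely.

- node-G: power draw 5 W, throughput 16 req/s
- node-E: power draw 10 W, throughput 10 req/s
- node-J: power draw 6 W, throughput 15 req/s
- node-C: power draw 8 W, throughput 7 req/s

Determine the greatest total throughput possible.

Treat it as a binary knapsack problem.
Allowing fractional choices, the relaxed optimum would be about 38.0, but servers are indivisible.
node-G + node-E: power draw 5 + 10 = 15 ≤ 18, throughput 16 + 10 = 26.
node-E + node-J: power draw 10 + 6 = 16 ≤ 18, throughput 10 + 15 = 25.
node-G + node-J: power draw 5 + 6 = 11 ≤ 18, throughput 16 + 15 = 31.
Best is node-G and node-J with total throughput 31.

31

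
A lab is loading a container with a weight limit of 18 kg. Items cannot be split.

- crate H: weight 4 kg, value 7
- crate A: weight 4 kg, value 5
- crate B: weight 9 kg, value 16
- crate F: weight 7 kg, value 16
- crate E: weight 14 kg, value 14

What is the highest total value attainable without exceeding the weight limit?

32

This is a 0-1 knapsack instance.
crate B + crate F: weight 9 + 7 = 16 ≤ 18, value 16 + 16 = 32.
crate H + crate A + crate F: weight 4 + 4 + 7 = 15 ≤ 18, value 7 + 5 + 16 = 28.
crate H + crate A + crate B: weight 4 + 4 + 9 = 17 ≤ 18, value 7 + 5 + 16 = 28.
Best is crate B and crate F with total value 32.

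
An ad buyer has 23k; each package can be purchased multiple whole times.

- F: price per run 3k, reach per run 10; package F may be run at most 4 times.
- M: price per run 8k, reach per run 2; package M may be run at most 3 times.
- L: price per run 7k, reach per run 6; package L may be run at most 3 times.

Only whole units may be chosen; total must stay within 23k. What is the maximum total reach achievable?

This is a bounded integer knapsack.
Take 4×F and 1×L: price 19 ≤ 23, reach 4·10 + 1·6 = 46.
F has the best ratio (10/3) and is taken to its limit of 4; remaining capacity is filled optimally with the others.

46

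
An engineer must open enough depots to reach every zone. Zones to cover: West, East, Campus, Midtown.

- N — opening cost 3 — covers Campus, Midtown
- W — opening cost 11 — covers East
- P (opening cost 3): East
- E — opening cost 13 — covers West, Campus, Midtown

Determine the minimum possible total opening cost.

This is a weighted set-cover instance.
Choose P and E: together they cover West, East, Campus, Midtown — every zone.
Total opening cost: 3 + 13 = 16.

16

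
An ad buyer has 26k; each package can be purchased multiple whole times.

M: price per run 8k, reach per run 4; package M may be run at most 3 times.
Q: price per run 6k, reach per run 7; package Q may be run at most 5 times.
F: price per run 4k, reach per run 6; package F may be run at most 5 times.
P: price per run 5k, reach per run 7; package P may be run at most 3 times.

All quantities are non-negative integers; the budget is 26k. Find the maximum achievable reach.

38

F has the best ratio (6/4); taking only F gives at most 5×6 = 30 (stopped by the supply cap of 5).
Mixing does better — 4×F and 2×P: price 26 ≤ 26, reach 4·6 + 2·7 = 38.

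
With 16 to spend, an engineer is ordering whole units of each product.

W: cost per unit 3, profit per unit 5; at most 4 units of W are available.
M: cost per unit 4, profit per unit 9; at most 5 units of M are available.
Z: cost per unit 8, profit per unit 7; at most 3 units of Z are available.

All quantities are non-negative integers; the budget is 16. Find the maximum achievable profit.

36

This is a bounded integer knapsack.
1×W and 3×M: cost 15 ≤ 16, profit 1·5 + 3·9 = 32.
4×M: cost 16 ≤ 16, profit 4·9 = 36.
Best is 36.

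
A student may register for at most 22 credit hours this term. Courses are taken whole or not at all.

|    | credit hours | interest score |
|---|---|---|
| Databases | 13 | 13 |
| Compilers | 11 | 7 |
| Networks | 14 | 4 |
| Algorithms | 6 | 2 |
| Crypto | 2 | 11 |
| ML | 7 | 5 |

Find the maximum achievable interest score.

29

Databases + Crypto: credit hours 13 + 2 = 15 ≤ 22, interest score 13 + 11 = 24.
Databases + Crypto + ML: credit hours 13 + 2 + 7 = 22 ≤ 22, interest score 13 + 11 + 5 = 29.
Databases + Algorithms + Crypto: credit hours 13 + 6 + 2 = 21 ≤ 22, interest score 13 + 2 + 11 = 26.
Best is Databases, Crypto, and ML with total interest score 29.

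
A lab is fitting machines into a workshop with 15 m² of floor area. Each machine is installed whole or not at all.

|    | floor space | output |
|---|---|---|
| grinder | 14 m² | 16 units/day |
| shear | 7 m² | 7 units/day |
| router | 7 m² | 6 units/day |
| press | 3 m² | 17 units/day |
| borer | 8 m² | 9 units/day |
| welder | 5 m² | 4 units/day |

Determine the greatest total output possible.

This is a 0-1 knapsack instance.
Allowing fractional choices, the relaxed optimum would be about 30.7, but machines are indivisible.
router + press + welder: floor space 7 + 3 + 5 = 15 ≤ 15, output 6 + 17 + 4 = 27.
press + borer: floor space 3 + 8 = 11 ≤ 15, output 17 + 9 = 26.
shear + press + welder: floor space 7 + 3 + 5 = 15 ≤ 15, output 7 + 17 + 4 = 28.
Best is shear, press, and welder with total output 28.

28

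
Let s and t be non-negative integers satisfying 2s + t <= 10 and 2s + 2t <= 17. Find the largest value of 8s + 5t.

46

The continuous relaxation peaks at (1.5, 7) with value 47.00; rounding to a feasible lattice point costs some objective.
(s,t)=(2,6): 2·2+1·6=10≤10, 2·2+2·6=16≤17, objective 46.
(s,t)=(1,7): 2·1+1·7=9≤10, 2·1+2·7=16≤17, objective 43.
No feasible integer point exceeds 46.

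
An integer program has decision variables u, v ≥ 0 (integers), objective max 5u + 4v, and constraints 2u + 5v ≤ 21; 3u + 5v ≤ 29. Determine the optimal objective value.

The continuous relaxation peaks at (9.67, 0) with value 48.33; rounding to a feasible lattice point costs some objective.
(u,v)=(9,0): 2·9+5·0=18≤21, 3·9+5·0=27≤29, objective 45.
(u,v)=(8,1): 2·8+5·1=21≤21, 3·8+5·1=29≤29, objective 44.
No feasible integer point exceeds 45.

45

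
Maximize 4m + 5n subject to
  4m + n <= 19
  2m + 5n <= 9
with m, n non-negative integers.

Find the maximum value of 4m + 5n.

16

The continuous relaxation peaks at (4.5, 0) with value 18.00; rounding to a feasible lattice point costs some objective.
(m,n)=(4,0): 4·4+1·0=16≤19, 2·4+5·0=8≤9, objective 16.
(m,n)=(3,0): 4·3+1·0=12≤19, 2·3+5·0=6≤9, objective 12.
Maximum is 16 at (m,n)=(4,0).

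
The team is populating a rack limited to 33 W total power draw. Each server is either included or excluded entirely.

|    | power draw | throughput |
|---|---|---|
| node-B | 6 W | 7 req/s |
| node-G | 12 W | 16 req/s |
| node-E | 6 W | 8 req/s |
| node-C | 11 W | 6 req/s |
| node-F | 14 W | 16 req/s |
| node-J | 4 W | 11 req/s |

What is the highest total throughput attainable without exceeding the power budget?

43

node-B + node-E + node-F + node-J: power draw 6 + 6 + 14 + 4 = 30 ≤ 33, throughput 7 + 8 + 16 + 11 = 42.
node-B + node-G + node-E + node-J: power draw 6 + 12 + 6 + 4 = 28 ≤ 33, throughput 7 + 16 + 8 + 11 = 42.
node-G + node-F + node-J: power draw 12 + 14 + 4 = 30 ≤ 33, throughput 16 + 16 + 11 = 43.
Best is node-G, node-F, and node-J with total throughput 43.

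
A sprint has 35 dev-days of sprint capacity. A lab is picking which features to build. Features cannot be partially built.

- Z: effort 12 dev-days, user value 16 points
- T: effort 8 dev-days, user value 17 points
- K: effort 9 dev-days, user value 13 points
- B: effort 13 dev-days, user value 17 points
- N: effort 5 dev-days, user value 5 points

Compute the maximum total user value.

Take T, K, B, and N: effort 8 + 9 + 13 + 5 = 35 ≤ 35, user value 17 + 13 + 17 + 5 = 52.
No other feasible combination does better.

52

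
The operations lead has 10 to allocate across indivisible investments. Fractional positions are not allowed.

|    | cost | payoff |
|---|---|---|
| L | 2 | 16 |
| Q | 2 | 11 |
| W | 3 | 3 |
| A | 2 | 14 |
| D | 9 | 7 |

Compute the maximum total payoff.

Allowing fractional choices, the relaxed optimum would be about 44.8, but investments are indivisible.
L + Q + W + A: cost 2 + 2 + 3 + 2 = 9 ≤ 10, payoff 16 + 11 + 3 + 14 = 44.
L + Q + A: cost 2 + 2 + 2 = 6 ≤ 10, payoff 16 + 11 + 14 = 41.
L + W + A: cost 2 + 3 + 2 = 7 ≤ 10, payoff 16 + 3 + 14 = 33.
Best is L, Q, W, and A with total payoff 44.

44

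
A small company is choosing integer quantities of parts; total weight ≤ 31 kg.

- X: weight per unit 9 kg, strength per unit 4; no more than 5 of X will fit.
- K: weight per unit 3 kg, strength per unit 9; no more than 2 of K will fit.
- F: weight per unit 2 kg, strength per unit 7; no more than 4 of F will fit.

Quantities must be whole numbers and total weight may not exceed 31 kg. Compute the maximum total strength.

50

F has the best ratio (7/2); taking only F gives at most 4×7 = 28 (stopped by the supply cap of 4).
Mixing does better — 1×X, 2×K, and 4×F: weight 23 ≤ 31, strength 1·4 + 2·9 + 4·7 = 50.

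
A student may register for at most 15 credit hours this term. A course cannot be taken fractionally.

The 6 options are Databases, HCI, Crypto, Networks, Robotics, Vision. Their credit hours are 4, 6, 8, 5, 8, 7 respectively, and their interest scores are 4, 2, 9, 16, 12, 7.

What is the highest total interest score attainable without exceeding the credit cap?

This is a 0-1 knapsack instance.
Take Networks and Robotics: credit hours 5 + 8 = 13 ≤ 15, interest score 16 + 12 = 28.
No other feasible combination does better.

28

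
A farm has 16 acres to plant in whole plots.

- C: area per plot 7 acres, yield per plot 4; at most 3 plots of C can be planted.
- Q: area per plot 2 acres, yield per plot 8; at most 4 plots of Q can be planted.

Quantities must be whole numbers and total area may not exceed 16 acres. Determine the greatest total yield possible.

36

This is a bounded integer knapsack.
4×Q: area 8 ≤ 16, yield 4·8 = 32.
1×C and 4×Q: area 15 ≤ 16, yield 1·4 + 4·8 = 36.
Best is 36.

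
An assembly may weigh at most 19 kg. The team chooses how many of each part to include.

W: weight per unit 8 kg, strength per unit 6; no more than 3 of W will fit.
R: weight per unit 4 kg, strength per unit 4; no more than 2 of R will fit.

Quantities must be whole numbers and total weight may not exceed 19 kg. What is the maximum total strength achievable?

14

R has the best ratio (4/4); taking only R gives at most 2×4 = 8 (stopped by the supply cap of 2).
Mixing does better — 1×W and 2×R: weight 16 ≤ 19, strength 1·6 + 2·4 = 14.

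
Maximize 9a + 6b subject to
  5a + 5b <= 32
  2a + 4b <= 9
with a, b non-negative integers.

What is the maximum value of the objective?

36

The continuous relaxation peaks at (4.5, 0) with value 40.50; rounding to a feasible lattice point costs some objective.
(a,b)=(4,0): 5·4+5·0=20≤32, 2·4+4·0=8≤9, objective 36.
(a,b)=(3,0): 5·3+5·0=15≤32, 2·3+4·0=6≤9, objective 27.
The best lattice point is (4,0), giving 36.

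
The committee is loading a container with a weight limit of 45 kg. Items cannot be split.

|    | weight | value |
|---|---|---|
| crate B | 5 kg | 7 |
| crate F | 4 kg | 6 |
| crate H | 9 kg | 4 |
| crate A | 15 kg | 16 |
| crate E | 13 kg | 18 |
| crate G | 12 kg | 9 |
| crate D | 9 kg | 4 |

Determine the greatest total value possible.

50

Allowing fractional choices, the relaxed optimum would be about 53.0, but items are indivisible.
crate B + crate A + crate E + crate G: weight 5 + 15 + 13 + 12 = 45 ≤ 45, value 7 + 16 + 18 + 9 = 50.
crate B + crate F + crate A + crate E: weight 5 + 4 + 15 + 13 = 37 ≤ 45, value 7 + 6 + 16 + 18 = 47.
crate F + crate A + crate E + crate G: weight 4 + 15 + 13 + 12 = 44 ≤ 45, value 6 + 16 + 18 + 9 = 49.
Best is crate B, crate A, crate E, and crate G with total value 50.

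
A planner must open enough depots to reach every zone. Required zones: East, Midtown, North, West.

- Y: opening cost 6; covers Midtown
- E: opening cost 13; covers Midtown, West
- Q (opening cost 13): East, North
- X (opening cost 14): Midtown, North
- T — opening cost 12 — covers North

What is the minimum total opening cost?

The greedy cost-per-new-zone heuristic would pick Y, Q, and E for 32, but a cheaper cover exists.
Choose E and Q: together they cover East, Midtown, North, West — every zone.
Total opening cost: 13 + 13 = 26.
No cover costs less than 26.

26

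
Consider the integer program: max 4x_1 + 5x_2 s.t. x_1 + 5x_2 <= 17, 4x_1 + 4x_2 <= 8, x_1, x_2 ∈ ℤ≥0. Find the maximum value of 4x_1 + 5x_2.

10

(x_1,x_2)=(0,2): 1·0+5·2=10≤17, 4·0+4·2=8≤8, objective 10.
(x_1,x_2)=(1,1): 1·1+5·1=6≤17, 4·1+4·1=8≤8, objective 9.
Maximum is 10 at (x_1,x_2)=(0,2).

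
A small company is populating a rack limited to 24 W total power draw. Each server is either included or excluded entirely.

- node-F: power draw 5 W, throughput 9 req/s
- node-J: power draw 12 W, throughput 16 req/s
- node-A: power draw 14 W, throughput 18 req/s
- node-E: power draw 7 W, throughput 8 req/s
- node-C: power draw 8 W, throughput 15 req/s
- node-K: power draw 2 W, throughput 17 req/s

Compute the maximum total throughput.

50

node-A + node-C + node-K: power draw 14 + 8 + 2 = 24 ≤ 24, throughput 18 + 15 + 17 = 50.
node-J + node-C + node-K: power draw 12 + 8 + 2 = 22 ≤ 24, throughput 16 + 15 + 17 = 48.
node-F + node-E + node-C + node-K: power draw 5 + 7 + 8 + 2 = 22 ≤ 24, throughput 9 + 8 + 15 + 17 = 49.
Best is node-A, node-C, and node-K with total throughput 50.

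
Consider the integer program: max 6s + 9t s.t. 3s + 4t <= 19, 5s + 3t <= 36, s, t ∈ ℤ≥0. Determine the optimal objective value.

42

(s,t)=(1,4) is feasible, giving 42.
(s,t)=(2,3) is feasible, giving 39.
(s,t)=(0,4) is feasible, giving 36.
Maximum is 42 at (s,t)=(1,4).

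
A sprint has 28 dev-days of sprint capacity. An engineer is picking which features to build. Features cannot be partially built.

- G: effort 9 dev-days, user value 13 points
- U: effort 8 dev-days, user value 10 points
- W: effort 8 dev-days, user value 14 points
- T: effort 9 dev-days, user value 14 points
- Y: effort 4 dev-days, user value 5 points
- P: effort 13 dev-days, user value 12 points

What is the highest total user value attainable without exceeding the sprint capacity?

41

Allowing fractional choices, the relaxed optimum would be about 43.5, but features are indivisible.
U + W + T: effort 8 + 8 + 9 = 25 ≤ 28, user value 10 + 14 + 14 = 38.
G + W + T: effort 9 + 8 + 9 = 26 ≤ 28, user value 13 + 14 + 14 = 41.
Best is G, W, and T with total user value 41.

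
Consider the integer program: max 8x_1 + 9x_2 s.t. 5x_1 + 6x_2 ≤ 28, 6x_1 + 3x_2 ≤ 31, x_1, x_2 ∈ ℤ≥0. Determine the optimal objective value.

43

(x_1,x_2)=(2,3): 5·2+6·3=28≤28, 6·2+3·3=21≤31, objective 43.
(x_1,x_2)=(3,2): 5·3+6·2=27≤28, 6·3+3·2=24≤31, objective 42.
No feasible integer point exceeds 43.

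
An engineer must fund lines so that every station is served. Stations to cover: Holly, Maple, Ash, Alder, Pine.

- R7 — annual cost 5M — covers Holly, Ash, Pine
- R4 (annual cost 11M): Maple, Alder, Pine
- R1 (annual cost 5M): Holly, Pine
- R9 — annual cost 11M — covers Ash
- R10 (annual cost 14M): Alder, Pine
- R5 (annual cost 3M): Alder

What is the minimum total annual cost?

16

The greedy cost-per-new-station heuristic would pick R7, R5, and R4 for 19, but a cheaper cover exists.
Choose R7 and R4: together they cover Holly, Maple, Ash, Alder, Pine — every station.
Total annual cost: 5 + 11 = 16.
No cover costs less than 16.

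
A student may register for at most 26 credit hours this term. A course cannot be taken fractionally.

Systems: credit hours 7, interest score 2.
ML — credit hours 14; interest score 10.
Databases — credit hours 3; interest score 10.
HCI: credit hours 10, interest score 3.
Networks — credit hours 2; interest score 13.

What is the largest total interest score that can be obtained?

35

Treat it as a binary knapsack problem.
Allowing fractional choices, the relaxed optimum would be about 35.1, but courses are indivisible.
Systems + ML + Databases + Networks: credit hours 7 + 14 + 3 + 2 = 26 ≤ 26, interest score 2 + 10 + 10 + 13 = 35.
Systems + Databases + HCI + Networks: credit hours 7 + 3 + 10 + 2 = 22 ≤ 26, interest score 2 + 10 + 3 + 13 = 28.
ML + Databases + Networks: credit hours 14 + 3 + 2 = 19 ≤ 26, interest score 10 + 10 + 13 = 33.
Best is Systems, ML, Databases, and Networks with total interest score 35.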